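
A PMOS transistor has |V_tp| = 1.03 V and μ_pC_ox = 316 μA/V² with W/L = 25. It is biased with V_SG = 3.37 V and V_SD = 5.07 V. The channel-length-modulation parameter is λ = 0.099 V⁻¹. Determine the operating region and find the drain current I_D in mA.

k_p = μ_pC_ox · (W/L) = 7.9 mA/V².
V_ov = V_SG − |V_tp| = 3.37 − 1.03 = 2.34 V.
Since V_SD = 5.07 V ≥ V_ov = 2.34 V, the device is in saturation.
I_D = ½ k_p V_ov² (1 + λ V_SD) = 0.5 × 7.9 × 2.34² × (1 + 0.099 × 5.07) = 32.5 mA.

Saturation; I_D = 32.5 mA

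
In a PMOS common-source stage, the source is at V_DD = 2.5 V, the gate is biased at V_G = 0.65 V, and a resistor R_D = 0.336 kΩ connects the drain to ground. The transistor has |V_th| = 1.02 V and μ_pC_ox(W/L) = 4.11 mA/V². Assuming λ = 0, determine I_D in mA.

I_D = 1.42 mA

V_SG = V_DD − V_G = 2.5 − 0.65 = 1.85 V, so V_ov = 1.85 − 1.02 = 0.83 V.
Assume saturation: I_D = ½ k_p V_ov² = 0.5 × 4.11 × 0.83² = 1.42 mA, giving V_SD = V_DD − I_D R_D = 2.5 − 1.42 × 0.336 = 2.02 V.
V_SD = 2.02 V ≥ V_ov = 0.83 V, confirming saturation.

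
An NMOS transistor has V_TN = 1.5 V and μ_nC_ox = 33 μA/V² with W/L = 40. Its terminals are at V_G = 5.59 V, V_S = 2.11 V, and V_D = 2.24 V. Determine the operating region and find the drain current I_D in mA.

V_GS = V_G − V_S = 5.59 − 2.11 = 3.48 V; V_DS = V_D − V_S = 2.24 − 2.11 = 0.13 V.
k_n = μ_nC_ox · (W/L) = 1.32 mA/V².
V_ov = V_GS − V_TN = 3.48 − 1.5 = 1.98 V.
Since V_DS = 0.13 V < V_ov = 1.98 V, the device is in the triode region.
I_D = k_n [V_ov · V_DS − ½ V_DS²] = 1.32 × [1.98 × 0.13 − 0.5 × 0.13²] = 0.329 mA.

Triode; I_D = 0.329 mA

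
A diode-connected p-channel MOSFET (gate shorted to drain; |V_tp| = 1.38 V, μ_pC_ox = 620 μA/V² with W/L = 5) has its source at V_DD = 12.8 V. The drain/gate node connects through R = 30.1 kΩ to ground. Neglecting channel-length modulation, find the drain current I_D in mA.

I_D = 0.363 mA

With gate tied to drain, V_SG = V_SD ≥ V_SG − |V_tp|, so the device is in saturation.
k_p = μ_pC_ox · (W/L) = 3.1 mA/V².
KCL at the drain: ½ k_p (V_SG − |V_tp|)² = (V_DD − V_SG)/R.
Let x = V_SG − 1.38. Then 46.7 x² + x − 11.42 = 0, giving x = 0.484 V (positive root), so V_SG = 1.86 V.
I_D = (V_DD − V_SG)/R = (12.8 − 1.86) / 30.1 = 0.363 mA.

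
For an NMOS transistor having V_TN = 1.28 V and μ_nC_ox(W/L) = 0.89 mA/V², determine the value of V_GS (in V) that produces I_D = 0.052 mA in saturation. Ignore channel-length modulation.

In saturation I_D = ½ k_n (V_GS − V_TN)², so V_GS − V_TN = √(2 I_D / k_n) = √(2 × 0.052 / 0.89) = 0.342 V.
V_GS = 1.28 + 0.342 = 1.62 V.

V_GS = 1.62 V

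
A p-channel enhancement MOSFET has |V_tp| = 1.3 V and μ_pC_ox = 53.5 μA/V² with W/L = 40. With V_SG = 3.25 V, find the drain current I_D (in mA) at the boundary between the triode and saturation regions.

I_D = 4.07 mA

At the boundary V_SD = V_ov = V_SG − |V_tp| = 3.25 − 1.3 = 1.95 V.
k_p = μ_pC_ox · (W/L) = 2.14 mA/V².
I_D = ½ k_p V_ov² = 0.5 × 2.14 × 1.95² = 4.07 mA.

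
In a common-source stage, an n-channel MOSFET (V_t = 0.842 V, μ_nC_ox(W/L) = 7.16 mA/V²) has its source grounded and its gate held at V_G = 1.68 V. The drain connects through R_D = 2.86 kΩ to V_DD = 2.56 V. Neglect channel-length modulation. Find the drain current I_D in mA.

V_GS = V_G = 1.68 V, so V_ov = 1.68 − 0.842 = 0.838 V.
Assume saturation: I_D = ½ k_n V_ov² = 0.5 × 7.16 × 0.838² = 2.51 mA, giving V_DS = V_DD − I_D R_D = 2.56 − 2.51 × 2.86 = -4.63 V.
But -4.63 V < V_ov = 0.838 V, so the device is actually in triode.
In triode I_D = k_n[V_ov V_DS − ½ V_DS²] and I_D = (V_DD − V_DS)/R_D. Equating: 10.2 V_DS² − 18.16 V_DS + 2.56 = 0, giving V_DS = 0.154 V (the root below V_ov).
I_D = (2.56 − 0.154) / 2.86 = 0.841 mA.

I_D = 0.841 mA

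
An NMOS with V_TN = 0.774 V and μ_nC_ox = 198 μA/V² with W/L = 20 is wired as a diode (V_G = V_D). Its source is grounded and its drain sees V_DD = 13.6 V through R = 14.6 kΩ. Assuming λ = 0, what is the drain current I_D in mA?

With gate tied to drain, V_GS = V_DS ≥ V_GS − V_TN, so the device is in saturation.
k_n = μ_nC_ox · (W/L) = 3.96 mA/V².
KCL at the drain: ½ k_n (V_GS − V_TN)² = (V_DD − V_GS)/R.
Let x = V_GS − 0.774. Then 28.9 x² + x − 12.83 = 0, giving x = 0.649 V (positive root), so V_GS = 1.42 V.
I_D = (V_DD − V_GS)/R = (13.6 − 1.42) / 14.6 = 0.834 mA.

I_D = 0.834 mA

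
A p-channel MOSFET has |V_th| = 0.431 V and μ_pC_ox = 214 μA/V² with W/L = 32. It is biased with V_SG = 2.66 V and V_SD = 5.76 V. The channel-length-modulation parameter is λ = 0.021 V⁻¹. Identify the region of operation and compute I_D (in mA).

k_p = μ_pC_ox · (W/L) = 6.848 mA/V².
V_ov = V_SG − |V_th| = 2.66 − 0.431 = 2.23 V.
Since V_SD = 5.76 V ≥ V_ov = 2.23 V, the device is in saturation.
I_D = ½ k_p V_ov² (1 + λ V_SD) = 0.5 × 6.848 × 2.23² × (1 + 0.021 × 5.76) = 19.1 mA.

Saturation; I_D = 19.1 mA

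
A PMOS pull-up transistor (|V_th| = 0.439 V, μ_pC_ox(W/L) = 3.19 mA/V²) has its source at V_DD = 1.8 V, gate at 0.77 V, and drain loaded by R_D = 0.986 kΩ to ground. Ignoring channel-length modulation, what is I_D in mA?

I_D = 0.557 mA

V_SG = V_DD − V_G = 1.8 − 0.77 = 1.03 V, so V_ov = 1.03 − 0.439 = 0.591 V.
Assume saturation: I_D = ½ k_p V_ov² = 0.5 × 3.19 × 0.591² = 0.557 mA, giving V_SD = V_DD − I_D R_D = 1.8 − 0.557 × 0.986 = 1.25 V.
V_SD = 1.25 V ≥ V_ov = 0.591 V, confirming saturation.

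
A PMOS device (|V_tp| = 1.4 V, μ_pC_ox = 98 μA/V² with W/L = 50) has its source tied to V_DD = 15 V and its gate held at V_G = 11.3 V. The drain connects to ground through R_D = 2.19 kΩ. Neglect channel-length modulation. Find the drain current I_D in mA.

I_D = 6.54 mA

V_SG = V_DD − V_G = 15 − 11.3 = 3.7 V, so V_ov = 3.7 − 1.4 = 2.3 V.
k_p = μ_pC_ox · (W/L) = 4.9 mA/V².
Assume saturation: I_D = ½ k_p V_ov² = 0.5 × 4.9 × 2.3² = 13 mA, giving V_SD = V_DD − I_D R_D = 15 − 13 × 2.19 = -13.4 V.
But -13.4 V < V_ov = 2.3 V, so the device is actually in triode.
In triode I_D = k_p[V_ov V_SD − ½ V_SD²] and I_D = (V_DD − V_SD)/R_D. Equating: 5.37 V_SD² − 25.68 V_SD + 15 = 0, giving V_SD = 0.681 V (the root below V_ov).
I_D = (15 − 0.681) / 2.19 = 6.54 mA.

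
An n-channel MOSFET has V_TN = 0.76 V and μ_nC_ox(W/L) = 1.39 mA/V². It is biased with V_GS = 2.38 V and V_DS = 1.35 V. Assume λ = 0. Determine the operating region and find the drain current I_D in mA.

Triode; I_D = 1.77 mA

V_ov = V_GS − V_TN = 2.38 − 0.76 = 1.62 V.
Since V_DS = 1.35 V < V_ov = 1.62 V, the device is in the triode region.
I_D = k_n [V_ov · V_DS − ½ V_DS²] = 1.39 × [1.62 × 1.35 − 0.5 × 1.35²] = 1.77 mA.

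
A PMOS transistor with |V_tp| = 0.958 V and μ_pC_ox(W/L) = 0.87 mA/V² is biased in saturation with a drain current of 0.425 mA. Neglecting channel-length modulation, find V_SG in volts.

In saturation I_D = ½ k_p (V_SG − |V_tp|)², so V_SG − |V_tp| = √(2 I_D / k_p) = √(2 × 0.425 / 0.87) = 0.988 V.
V_SG = 0.958 + 0.988 = 1.95 V.

V_SG = 1.95 V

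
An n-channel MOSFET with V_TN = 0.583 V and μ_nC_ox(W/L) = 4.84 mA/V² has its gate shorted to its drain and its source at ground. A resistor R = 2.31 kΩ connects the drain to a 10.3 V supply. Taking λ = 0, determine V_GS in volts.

V_GS = 1.82 V

With gate tied to drain, V_GS = V_DS ≥ V_GS − V_TN, so the device is in saturation.
KCL at the drain: ½ k_n (V_GS − V_TN)² = (V_DD − V_GS)/R.
Let x = V_GS − 0.583. Then 5.59 x² + x − 9.717 = 0, giving x = 1.23 V (positive root), so V_GS = 1.82 V.
I_D = (V_DD − V_GS)/R = (10.3 − 1.82) / 2.31 = 3.67 mA.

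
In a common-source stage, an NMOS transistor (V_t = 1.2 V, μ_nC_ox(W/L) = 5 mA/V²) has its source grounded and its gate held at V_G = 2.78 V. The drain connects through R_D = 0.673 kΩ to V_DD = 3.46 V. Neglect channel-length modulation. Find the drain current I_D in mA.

I_D = 4.15 mA

V_GS = V_G = 2.78 V, so V_ov = 2.78 − 1.2 = 1.58 V.
Assume saturation: I_D = ½ k_n V_ov² = 0.5 × 5 × 1.58² = 6.24 mA, giving V_DS = V_DD − I_D R_D = 3.46 − 6.24 × 0.673 = -0.74 V.
But -0.74 V < V_ov = 1.58 V, so the device is actually in triode.
In triode I_D = k_n[V_ov V_DS − ½ V_DS²] and I_D = (V_DD − V_DS)/R_D. Equating: 1.68 V_DS² − 6.317 V_DS + 3.46 = 0, giving V_DS = 0.666 V (the root below V_ov).
I_D = (3.46 − 0.666) / 0.673 = 4.15 mA.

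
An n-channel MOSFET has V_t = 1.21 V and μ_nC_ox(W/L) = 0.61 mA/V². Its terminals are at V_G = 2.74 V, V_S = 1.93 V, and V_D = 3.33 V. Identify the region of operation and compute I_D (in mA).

V_GS = V_G − V_S = 2.74 − 1.93 = 0.81 V; V_DS = V_D − V_S = 3.33 − 1.93 = 1.4 V.
V_GS = 0.81 V < V_t = 1.21 V, so the transistor is in cutoff.

Cutoff; I_D = 0 mA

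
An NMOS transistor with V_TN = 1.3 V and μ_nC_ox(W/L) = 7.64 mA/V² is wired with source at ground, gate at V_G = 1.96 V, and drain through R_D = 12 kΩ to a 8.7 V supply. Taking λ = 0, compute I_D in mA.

V_GS = V_G = 1.96 V, so V_ov = 1.96 − 1.3 = 0.66 V.
Assume saturation: I_D = ½ k_n V_ov² = 0.5 × 7.64 × 0.66² = 1.66 mA, giving V_DS = V_DD − I_D R_D = 8.7 − 1.66 × 12 = -11.3 V.
But -11.3 V < V_ov = 0.66 V, so the device is actually in triode.
In triode I_D = k_n[V_ov V_DS − ½ V_DS²] and I_D = (V_DD − V_DS)/R_D. Equating: 45.8 V_DS² − 61.51 V_DS + 8.7 = 0, giving V_DS = 0.161 V (the root below V_ov).
I_D = (8.7 − 0.161) / 12 = 0.712 mA.

I_D = 0.712 mA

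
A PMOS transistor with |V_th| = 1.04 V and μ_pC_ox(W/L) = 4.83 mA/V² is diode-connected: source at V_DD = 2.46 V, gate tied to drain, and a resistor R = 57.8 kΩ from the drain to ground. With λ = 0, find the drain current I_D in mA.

I_D = 0.0229 mA

With gate tied to drain, V_SG = V_SD ≥ V_SG − |V_th|, so the device is in saturation.
KCL at the drain: ½ k_p (V_SG − |V_th|)² = (V_DD − V_SG)/R.
Let x = V_SG − 1.04. Then 140 x² + x − 1.42 = 0, giving x = 0.0973 V (positive root), so V_SG = 1.14 V.
I_D = (V_DD − V_SG)/R = (2.46 − 1.14) / 57.8 = 0.0229 mA.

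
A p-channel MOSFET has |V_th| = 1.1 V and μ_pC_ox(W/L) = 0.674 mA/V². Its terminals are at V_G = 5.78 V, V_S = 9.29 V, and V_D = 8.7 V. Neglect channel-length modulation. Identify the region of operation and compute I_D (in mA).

V_SG = V_S − V_G = 9.29 − 5.78 = 3.51 V; V_SD = V_S − V_D = 9.29 − 8.7 = 0.59 V.
V_ov = V_SG − |V_th| = 3.51 − 1.1 = 2.41 V.
Since V_SD = 0.59 V < V_ov = 2.41 V, the device is in the triode region.
I_D = k_p [V_ov · V_SD − ½ V_SD²] = 0.674 × [2.41 × 0.59 − 0.5 × 0.59²] = 0.841 mA.

Triode; I_D = 0.841 mA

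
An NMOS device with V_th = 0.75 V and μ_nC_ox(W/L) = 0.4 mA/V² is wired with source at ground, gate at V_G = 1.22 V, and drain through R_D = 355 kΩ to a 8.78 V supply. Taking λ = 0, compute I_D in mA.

I_D = 0.0243 mA

V_GS = V_G = 1.22 V, so V_ov = 1.22 − 0.75 = 0.47 V.
Assume saturation: I_D = ½ k_n V_ov² = 0.5 × 0.4 × 0.47² = 0.0442 mA, giving V_DS = V_DD − I_D R_D = 8.78 − 0.0442 × 355 = -6.9 V.
But -6.9 V < V_ov = 0.47 V, so the device is actually in triode.
In triode I_D = k_n[V_ov V_DS − ½ V_DS²] and I_D = (V_DD − V_DS)/R_D. Equating: 71 V_DS² − 67.74 V_DS + 8.78 = 0, giving V_DS = 0.155 V (the root below V_ov).
I_D = (8.78 − 0.155) / 355 = 0.0243 mA.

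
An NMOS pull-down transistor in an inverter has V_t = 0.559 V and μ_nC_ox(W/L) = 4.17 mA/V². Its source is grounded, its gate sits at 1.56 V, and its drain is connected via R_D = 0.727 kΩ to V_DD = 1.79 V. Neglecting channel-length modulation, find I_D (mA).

I_D = 1.69 mA

V_GS = V_G = 1.56 V, so V_ov = 1.56 − 0.559 = 1 V.
Assume saturation: I_D = ½ k_n V_ov² = 0.5 × 4.17 × 1² = 2.09 mA, giving V_DS = V_DD − I_D R_D = 1.79 − 2.09 × 0.727 = 0.271 V.
But 0.271 V < V_ov = 1 V, so the device is actually in triode.
In triode I_D = k_n[V_ov V_DS − ½ V_DS²] and I_D = (V_DD − V_DS)/R_D. Equating: 1.52 V_DS² − 4.035 V_DS + 1.79 = 0, giving V_DS = 0.563 V (the root below V_ov).
I_D = (1.79 − 0.563) / 0.727 = 1.69 mA.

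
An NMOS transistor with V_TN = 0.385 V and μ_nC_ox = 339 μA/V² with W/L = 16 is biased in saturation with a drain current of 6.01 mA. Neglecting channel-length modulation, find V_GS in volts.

V_GS = 1.87 V

k_n = μ_nC_ox · (W/L) = 5.424 mA/V².
In saturation I_D = ½ k_n (V_GS − V_TN)², so V_GS − V_TN = √(2 I_D / k_n) = √(2 × 6.01 / 5.424) = 1.49 V.
V_GS = 0.385 + 1.49 = 1.87 V.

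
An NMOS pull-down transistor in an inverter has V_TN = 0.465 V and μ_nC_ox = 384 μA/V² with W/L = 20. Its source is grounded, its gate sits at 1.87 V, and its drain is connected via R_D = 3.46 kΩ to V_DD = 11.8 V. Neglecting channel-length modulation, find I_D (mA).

V_GS = V_G = 1.87 V, so V_ov = 1.87 − 0.465 = 1.41 V.
k_n = μ_nC_ox · (W/L) = 7.68 mA/V².
Assume saturation: I_D = ½ k_n V_ov² = 0.5 × 7.68 × 1.41² = 7.58 mA, giving V_DS = V_DD − I_D R_D = 11.8 − 7.58 × 3.46 = -14.4 V.
But -14.4 V < V_ov = 1.41 V, so the device is actually in triode.
In triode I_D = k_n[V_ov V_DS − ½ V_DS²] and I_D = (V_DD − V_DS)/R_D. Equating: 13.3 V_DS² − 38.33 V_DS + 11.8 = 0, giving V_DS = 0.35 V (the root below V_ov).
I_D = (11.8 − 0.35) / 3.46 = 3.31 mA.

I_D = 3.31 mA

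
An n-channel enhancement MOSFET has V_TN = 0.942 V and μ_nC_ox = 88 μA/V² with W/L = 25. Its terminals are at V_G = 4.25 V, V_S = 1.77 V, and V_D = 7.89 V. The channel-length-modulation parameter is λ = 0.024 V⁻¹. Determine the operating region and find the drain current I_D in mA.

V_GS = V_G − V_S = 4.25 − 1.77 = 2.48 V; V_DS = V_D − V_S = 7.89 − 1.77 = 6.12 V.
k_n = μ_nC_ox · (W/L) = 2.2 mA/V².
V_ov = V_GS − V_TN = 2.48 − 0.942 = 1.54 V.
Since V_DS = 6.12 V ≥ V_ov = 1.54 V, the device is in saturation.
I_D = ½ k_n V_ov² (1 + λ V_DS) = 0.5 × 2.2 × 1.54² × (1 + 0.024 × 6.12) = 2.98 mA.

Saturation; I_D = 2.98 mA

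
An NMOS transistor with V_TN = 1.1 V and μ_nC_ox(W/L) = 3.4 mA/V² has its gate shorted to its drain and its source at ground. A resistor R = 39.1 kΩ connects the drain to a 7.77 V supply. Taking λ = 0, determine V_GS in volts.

V_GS = 1.41 V

With gate tied to drain, V_GS = V_DS ≥ V_GS − V_TN, so the device is in saturation.
KCL at the drain: ½ k_n (V_GS − V_TN)² = (V_DD − V_GS)/R.
Let x = V_GS − 1.1. Then 66.5 x² + x − 6.67 = 0, giving x = 0.309 V (positive root), so V_GS = 1.41 V.
I_D = (V_DD − V_GS)/R = (7.77 − 1.41) / 39.1 = 0.163 mA.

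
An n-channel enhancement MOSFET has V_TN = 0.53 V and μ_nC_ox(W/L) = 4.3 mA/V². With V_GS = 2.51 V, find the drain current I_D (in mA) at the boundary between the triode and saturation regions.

I_D = 8.43 mA

At the boundary V_DS = V_ov = V_GS − V_TN = 2.51 − 0.53 = 1.98 V.
I_D = ½ k_n V_ov² = 0.5 × 4.3 × 1.98² = 8.43 mA.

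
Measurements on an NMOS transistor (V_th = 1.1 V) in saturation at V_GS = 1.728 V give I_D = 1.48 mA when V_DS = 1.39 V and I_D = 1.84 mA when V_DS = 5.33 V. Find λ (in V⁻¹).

With V_GS fixed, I_D ∝ (1 + λ V_DS) in saturation, so I_D2/I_D1 = (1 + λ V_DS2)/(1 + λ V_DS1).
1.84/1.48 = 1.243 = (1 + 5.33 λ)/(1 + 1.39 λ).
Solving: λ (I_D1 V_DS2 − I_D2 V_DS1) = I_D2 − I_D1, so λ = (1.84 − 1.48) / (1.48 × 5.33 − 1.84 × 1.39) = 0.36 / 5.33 = 0.0675 V⁻¹.

λ = 0.0675 V⁻¹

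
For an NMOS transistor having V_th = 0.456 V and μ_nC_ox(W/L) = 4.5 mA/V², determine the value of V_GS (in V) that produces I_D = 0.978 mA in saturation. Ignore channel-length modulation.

In saturation I_D = ½ k_n (V_GS − V_th)², so V_GS − V_th = √(2 I_D / k_n) = √(2 × 0.978 / 4.5) = 0.659 V.
V_GS = 0.456 + 0.659 = 1.12 V.

V_GS = 1.12 V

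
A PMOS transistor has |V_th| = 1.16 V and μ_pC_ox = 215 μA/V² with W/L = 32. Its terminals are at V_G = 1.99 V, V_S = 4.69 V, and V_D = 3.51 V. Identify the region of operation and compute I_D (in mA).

Triode; I_D = 7.71 mA

V_SG = V_S − V_G = 4.69 − 1.99 = 2.7 V; V_SD = V_S − V_D = 4.69 − 3.51 = 1.18 V.
k_p = μ_pC_ox · (W/L) = 6.88 mA/V².
V_ov = V_SG − |V_th| = 2.7 − 1.16 = 1.54 V.
Since V_SD = 1.18 V < V_ov = 1.54 V, the device is in the triode region.
I_D = k_p [V_ov · V_SD − ½ V_SD²] = 6.88 × [1.54 × 1.18 − 0.5 × 1.18²] = 7.71 mA.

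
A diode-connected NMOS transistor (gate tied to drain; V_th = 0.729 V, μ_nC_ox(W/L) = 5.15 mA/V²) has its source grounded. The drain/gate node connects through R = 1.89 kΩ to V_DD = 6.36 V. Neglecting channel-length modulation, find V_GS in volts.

With gate tied to drain, V_GS = V_DS ≥ V_GS − V_th, so the device is in saturation.
KCL at the drain: ½ k_n (V_GS − V_th)² = (V_DD − V_GS)/R.
Let x = V_GS − 0.729. Then 4.87 x² + x − 5.631 = 0, giving x = 0.978 V (positive root), so V_GS = 1.71 V.
I_D = (V_DD − V_GS)/R = (6.36 − 1.71) / 1.89 = 2.46 mA.

V_GS = 1.71 V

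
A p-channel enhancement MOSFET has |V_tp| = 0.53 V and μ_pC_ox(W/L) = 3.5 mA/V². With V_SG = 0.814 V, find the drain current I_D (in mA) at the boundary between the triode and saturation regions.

I_D = 0.141 mA

At the boundary V_SD = V_ov = V_SG − |V_tp| = 0.814 − 0.53 = 0.284 V.
I_D = ½ k_p V_ov² = 0.5 × 3.5 × 0.284² = 0.141 mA.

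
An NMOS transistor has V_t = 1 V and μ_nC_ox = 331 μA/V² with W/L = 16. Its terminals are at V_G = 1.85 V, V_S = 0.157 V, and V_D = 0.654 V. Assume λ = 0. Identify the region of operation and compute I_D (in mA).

V_GS = V_G − V_S = 1.85 − 0.157 = 1.69 V; V_DS = V_D − V_S = 0.654 − 0.157 = 0.497 V.
k_n = μ_nC_ox · (W/L) = 5.296 mA/V².
V_ov = V_GS − V_t = 1.69 − 1 = 0.693 V.
Since V_DS = 0.497 V < V_ov = 0.693 V, the device is in the triode region.
I_D = k_n [V_ov · V_DS − ½ V_DS²] = 5.296 × [0.693 × 0.497 − 0.5 × 0.497²] = 1.17 mA.

Triode; I_D = 1.17 mA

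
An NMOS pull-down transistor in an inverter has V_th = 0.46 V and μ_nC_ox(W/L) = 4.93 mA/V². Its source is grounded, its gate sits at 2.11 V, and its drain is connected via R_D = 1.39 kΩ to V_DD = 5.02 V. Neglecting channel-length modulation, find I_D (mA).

I_D = 3.27 mA

V_GS = V_G = 2.11 V, so V_ov = 2.11 − 0.46 = 1.65 V.
Assume saturation: I_D = ½ k_n V_ov² = 0.5 × 4.93 × 1.65² = 6.71 mA, giving V_DS = V_DD − I_D R_D = 5.02 − 6.71 × 1.39 = -4.31 V.
But -4.31 V < V_ov = 1.65 V, so the device is actually in triode.
In triode I_D = k_n[V_ov V_DS − ½ V_DS²] and I_D = (V_DD − V_DS)/R_D. Equating: 3.43 V_DS² − 12.31 V_DS + 5.02 = 0, giving V_DS = 0.469 V (the root below V_ov).
I_D = (5.02 − 0.469) / 1.39 = 3.27 mA.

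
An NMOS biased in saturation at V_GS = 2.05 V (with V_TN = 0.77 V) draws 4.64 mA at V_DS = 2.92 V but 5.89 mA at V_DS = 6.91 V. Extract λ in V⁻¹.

λ = 0.0841 V⁻¹

With V_GS fixed, I_D ∝ (1 + λ V_DS) in saturation, so I_D2/I_D1 = (1 + λ V_DS2)/(1 + λ V_DS1).
5.89/4.64 = 1.269 = (1 + 6.91 λ)/(1 + 2.92 λ).
Solving: λ (I_D1 V_DS2 − I_D2 V_DS1) = I_D2 − I_D1, so λ = (5.89 − 4.64) / (4.64 × 6.91 − 5.89 × 2.92) = 1.25 / 14.9 = 0.0841 V⁻¹.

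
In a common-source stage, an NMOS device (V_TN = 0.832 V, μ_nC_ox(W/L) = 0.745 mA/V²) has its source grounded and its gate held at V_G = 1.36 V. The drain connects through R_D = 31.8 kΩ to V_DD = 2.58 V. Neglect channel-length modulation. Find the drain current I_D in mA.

I_D = 0.0735 mA

V_GS = V_G = 1.36 V, so V_ov = 1.36 − 0.832 = 0.528 V.
Assume saturation: I_D = ½ k_n V_ov² = 0.5 × 0.745 × 0.528² = 0.104 mA, giving V_DS = V_DD − I_D R_D = 2.58 − 0.104 × 31.8 = -0.722 V.
But -0.722 V < V_ov = 0.528 V, so the device is actually in triode.
In triode I_D = k_n[V_ov V_DS − ½ V_DS²] and I_D = (V_DD − V_DS)/R_D. Equating: 11.8 V_DS² − 13.51 V_DS + 2.58 = 0, giving V_DS = 0.243 V (the root below V_ov).
I_D = (2.58 − 0.243) / 31.8 = 0.0735 mA.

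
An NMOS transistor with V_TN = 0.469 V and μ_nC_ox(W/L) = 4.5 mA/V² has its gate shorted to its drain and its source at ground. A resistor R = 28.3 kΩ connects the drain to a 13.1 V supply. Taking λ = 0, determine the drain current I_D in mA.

I_D = 0.431 mA

With gate tied to drain, V_GS = V_DS ≥ V_GS − V_TN, so the device is in saturation.
KCL at the drain: ½ k_n (V_GS − V_TN)² = (V_DD − V_GS)/R.
Let x = V_GS − 0.469. Then 63.7 x² + x − 12.63 = 0, giving x = 0.438 V (positive root), so V_GS = 0.907 V.
I_D = (V_DD − V_GS)/R = (13.1 − 0.907) / 28.3 = 0.431 mA.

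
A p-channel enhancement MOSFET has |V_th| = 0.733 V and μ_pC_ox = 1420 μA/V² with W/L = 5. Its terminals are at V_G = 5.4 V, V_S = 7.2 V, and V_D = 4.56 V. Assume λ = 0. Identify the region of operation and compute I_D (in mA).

Saturation; I_D = 4.04 mA

V_SG = V_S − V_G = 7.2 − 5.4 = 1.8 V; V_SD = V_S − V_D = 7.2 − 4.56 = 2.64 V.
k_p = μ_pC_ox · (W/L) = 7.1 mA/V².
V_ov = V_SG − |V_th| = 1.8 − 0.733 = 1.07 V.
Since V_SD = 2.64 V ≥ V_ov = 1.07 V, the device is in saturation.
I_D = ½ k_p V_ov² = 0.5 × 7.1 × 1.07² = 4.04 mA.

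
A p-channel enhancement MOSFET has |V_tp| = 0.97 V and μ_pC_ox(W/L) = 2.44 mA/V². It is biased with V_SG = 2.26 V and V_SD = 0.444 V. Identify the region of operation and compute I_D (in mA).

V_ov = V_SG − |V_tp| = 2.26 − 0.97 = 1.29 V.
Since V_SD = 0.444 V < V_ov = 1.29 V, the device is in the triode region.
I_D = k_p [V_ov · V_SD − ½ V_SD²] = 2.44 × [1.29 × 0.444 − 0.5 × 0.444²] = 1.16 mA.

Triode; I_D = 1.16 mA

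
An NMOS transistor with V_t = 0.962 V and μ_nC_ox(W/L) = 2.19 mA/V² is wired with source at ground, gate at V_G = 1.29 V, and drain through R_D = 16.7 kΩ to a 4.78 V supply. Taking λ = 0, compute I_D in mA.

I_D = 0.118 mA

V_GS = V_G = 1.29 V, so V_ov = 1.29 − 0.962 = 0.328 V.
Assume saturation: I_D = ½ k_n V_ov² = 0.5 × 2.19 × 0.328² = 0.118 mA, giving V_DS = V_DD − I_D R_D = 4.78 − 0.118 × 16.7 = 2.81 V.
V_DS = 2.81 V ≥ V_ov = 0.328 V, confirming saturation.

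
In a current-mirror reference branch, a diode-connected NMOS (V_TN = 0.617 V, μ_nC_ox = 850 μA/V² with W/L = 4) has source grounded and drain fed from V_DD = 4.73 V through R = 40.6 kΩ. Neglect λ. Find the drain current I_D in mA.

With gate tied to drain, V_GS = V_DS ≥ V_GS − V_TN, so the device is in saturation.
k_n = μ_nC_ox · (W/L) = 3.4 mA/V².
KCL at the drain: ½ k_n (V_GS − V_TN)² = (V_DD − V_GS)/R.
Let x = V_GS − 0.617. Then 69 x² + x − 4.113 = 0, giving x = 0.237 V (positive root), so V_GS = 0.854 V.
I_D = (V_DD − V_GS)/R = (4.73 − 0.854) / 40.6 = 0.0955 mA.

I_D = 0.0955 mA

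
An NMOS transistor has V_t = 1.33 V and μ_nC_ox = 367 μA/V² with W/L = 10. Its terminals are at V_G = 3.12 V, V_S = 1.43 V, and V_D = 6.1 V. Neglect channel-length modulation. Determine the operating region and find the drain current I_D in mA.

V_GS = V_G − V_S = 3.12 − 1.43 = 1.69 V; V_DS = V_D − V_S = 6.1 − 1.43 = 4.67 V.
k_n = μ_nC_ox · (W/L) = 3.67 mA/V².
V_ov = V_GS − V_t = 1.69 − 1.33 = 0.36 V.
Since V_DS = 4.67 V ≥ V_ov = 0.36 V, the device is in saturation.
I_D = ½ k_n V_ov² = 0.5 × 3.67 × 0.36² = 0.238 mA.

Saturation; I_D = 0.238 mA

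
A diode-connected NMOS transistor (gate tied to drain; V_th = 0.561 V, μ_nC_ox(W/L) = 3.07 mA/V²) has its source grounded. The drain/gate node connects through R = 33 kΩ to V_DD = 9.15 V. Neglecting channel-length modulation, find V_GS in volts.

With gate tied to drain, V_GS = V_DS ≥ V_GS − V_th, so the device is in saturation.
KCL at the drain: ½ k_n (V_GS − V_th)² = (V_DD − V_GS)/R.
Let x = V_GS − 0.561. Then 50.7 x² + x − 8.589 = 0, giving x = 0.402 V (positive root), so V_GS = 0.963 V.
I_D = (V_DD − V_GS)/R = (9.15 − 0.963) / 33 = 0.248 mA.

V_GS = 0.963 V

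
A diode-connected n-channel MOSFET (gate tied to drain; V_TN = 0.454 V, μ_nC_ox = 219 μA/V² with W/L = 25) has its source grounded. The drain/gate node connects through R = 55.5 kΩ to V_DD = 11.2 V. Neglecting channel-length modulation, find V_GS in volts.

V_GS = 0.717 V

With gate tied to drain, V_GS = V_DS ≥ V_GS − V_TN, so the device is in saturation.
k_n = μ_nC_ox · (W/L) = 5.475 mA/V².
KCL at the drain: ½ k_n (V_GS − V_TN)² = (V_DD − V_GS)/R.
Let x = V_GS − 0.454. Then 152 x² + x − 10.75 = 0, giving x = 0.263 V (positive root), so V_GS = 0.717 V.
I_D = (V_DD − V_GS)/R = (11.2 − 0.717) / 55.5 = 0.189 mA.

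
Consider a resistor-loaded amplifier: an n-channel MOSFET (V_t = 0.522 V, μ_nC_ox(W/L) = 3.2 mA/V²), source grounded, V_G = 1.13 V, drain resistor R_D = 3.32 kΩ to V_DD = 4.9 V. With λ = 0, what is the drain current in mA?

I_D = 0.591 mA

V_GS = V_G = 1.13 V, so V_ov = 1.13 − 0.522 = 0.608 V.
Assume saturation: I_D = ½ k_n V_ov² = 0.5 × 3.2 × 0.608² = 0.591 mA, giving V_DS = V_DD − I_D R_D = 4.9 − 0.591 × 3.32 = 2.94 V.
V_DS = 2.94 V ≥ V_ov = 0.608 V, confirming saturation.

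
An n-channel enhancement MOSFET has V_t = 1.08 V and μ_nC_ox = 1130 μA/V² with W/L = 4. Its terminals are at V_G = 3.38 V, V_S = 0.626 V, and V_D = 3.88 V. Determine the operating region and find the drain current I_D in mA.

V_GS = V_G − V_S = 3.38 − 0.626 = 2.75 V; V_DS = V_D − V_S = 3.88 − 0.626 = 3.25 V.
k_n = μ_nC_ox · (W/L) = 4.52 mA/V².
V_ov = V_GS − V_t = 2.75 − 1.08 = 1.67 V.
Since V_DS = 3.25 V ≥ V_ov = 1.67 V, the device is in saturation.
I_D = ½ k_n V_ov² = 0.5 × 4.52 × 1.67² = 6.33 mA.

Saturation; I_D = 6.33 mA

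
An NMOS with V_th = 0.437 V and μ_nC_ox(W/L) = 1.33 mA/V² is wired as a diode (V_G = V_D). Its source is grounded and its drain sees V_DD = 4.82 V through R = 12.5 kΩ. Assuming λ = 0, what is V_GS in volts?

V_GS = 1.11 V

With gate tied to drain, V_GS = V_DS ≥ V_GS − V_th, so the device is in saturation.
KCL at the drain: ½ k_n (V_GS − V_th)² = (V_DD − V_GS)/R.
Let x = V_GS − 0.437. Then 8.31 x² + x − 4.383 = 0, giving x = 0.668 V (positive root), so V_GS = 1.11 V.
I_D = (V_DD − V_GS)/R = (4.82 − 1.11) / 12.5 = 0.297 mA.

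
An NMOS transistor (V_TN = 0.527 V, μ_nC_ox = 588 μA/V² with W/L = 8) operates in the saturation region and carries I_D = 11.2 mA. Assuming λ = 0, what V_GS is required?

k_n = μ_nC_ox · (W/L) = 4.704 mA/V².
In saturation I_D = ½ k_n (V_GS − V_TN)², so V_GS − V_TN = √(2 I_D / k_n) = √(2 × 11.2 / 4.704) = 2.18 V.
V_GS = 0.527 + 2.18 = 2.71 V.

V_GS = 2.71 V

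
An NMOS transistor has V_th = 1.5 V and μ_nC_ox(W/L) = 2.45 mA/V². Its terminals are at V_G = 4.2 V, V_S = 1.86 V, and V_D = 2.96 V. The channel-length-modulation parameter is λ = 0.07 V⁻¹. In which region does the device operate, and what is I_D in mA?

Saturation; I_D = 0.931 mA

V_GS = V_G − V_S = 4.2 − 1.86 = 2.34 V; V_DS = V_D − V_S = 2.96 − 1.86 = 1.1 V.
V_ov = V_GS − V_th = 2.34 − 1.5 = 0.84 V.
Since V_DS = 1.1 V ≥ V_ov = 0.84 V, the device is in saturation.
I_D = ½ k_n V_ov² (1 + λ V_DS) = 0.5 × 2.45 × 0.84² × (1 + 0.07 × 1.1) = 0.931 mA.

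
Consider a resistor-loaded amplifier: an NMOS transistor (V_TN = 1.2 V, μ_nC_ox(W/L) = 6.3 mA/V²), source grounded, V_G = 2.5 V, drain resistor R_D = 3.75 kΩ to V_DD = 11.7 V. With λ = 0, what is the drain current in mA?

I_D = 3.00 mA

V_GS = V_G = 2.5 V, so V_ov = 2.5 − 1.2 = 1.3 V.
Assume saturation: I_D = ½ k_n V_ov² = 0.5 × 6.3 × 1.3² = 5.32 mA, giving V_DS = V_DD − I_D R_D = 11.7 − 5.32 × 3.75 = -8.26 V.
But -8.26 V < V_ov = 1.3 V, so the device is actually in triode.
In triode I_D = k_n[V_ov V_DS − ½ V_DS²] and I_D = (V_DD − V_DS)/R_D. Equating: 11.8 V_DS² − 31.71 V_DS + 11.7 = 0, giving V_DS = 0.442 V (the root below V_ov).
I_D = (11.7 − 0.442) / 3.75 = 3 mA.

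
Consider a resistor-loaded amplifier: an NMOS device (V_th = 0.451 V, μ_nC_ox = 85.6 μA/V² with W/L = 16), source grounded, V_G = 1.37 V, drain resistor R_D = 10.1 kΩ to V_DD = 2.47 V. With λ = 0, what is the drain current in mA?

I_D = 0.225 mA

V_GS = V_G = 1.37 V, so V_ov = 1.37 − 0.451 = 0.919 V.
k_n = μ_nC_ox · (W/L) = 1.37 mA/V².
Assume saturation: I_D = ½ k_n V_ov² = 0.5 × 1.37 × 0.919² = 0.578 mA, giving V_DS = V_DD − I_D R_D = 2.47 − 0.578 × 10.1 = -3.37 V.
But -3.37 V < V_ov = 0.919 V, so the device is actually in triode.
In triode I_D = k_n[V_ov V_DS − ½ V_DS²] and I_D = (V_DD − V_DS)/R_D. Equating: 6.92 V_DS² − 13.71 V_DS + 2.47 = 0, giving V_DS = 0.2 V (the root below V_ov).
I_D = (2.47 − 0.2) / 10.1 = 0.225 mA.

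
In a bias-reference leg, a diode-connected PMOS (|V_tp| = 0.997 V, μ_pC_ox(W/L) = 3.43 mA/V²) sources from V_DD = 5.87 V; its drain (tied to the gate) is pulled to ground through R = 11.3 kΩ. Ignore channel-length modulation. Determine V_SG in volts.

V_SG = 1.47 V

With gate tied to drain, V_SG = V_SD ≥ V_SG − |V_tp|, so the device is in saturation.
KCL at the drain: ½ k_p (V_SG − |V_tp|)² = (V_DD − V_SG)/R.
Let x = V_SG − 0.997. Then 19.4 x² + x − 4.873 = 0, giving x = 0.476 V (positive root), so V_SG = 1.47 V.
I_D = (V_DD − V_SG)/R = (5.87 − 1.47) / 11.3 = 0.389 mA.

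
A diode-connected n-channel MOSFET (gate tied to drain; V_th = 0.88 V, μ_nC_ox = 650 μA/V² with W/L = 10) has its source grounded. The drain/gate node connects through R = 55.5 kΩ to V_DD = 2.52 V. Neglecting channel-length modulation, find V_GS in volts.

With gate tied to drain, V_GS = V_DS ≥ V_GS − V_th, so the device is in saturation.
k_n = μ_nC_ox · (W/L) = 6.5 mA/V².
KCL at the drain: ½ k_n (V_GS − V_th)² = (V_DD − V_GS)/R.
Let x = V_GS − 0.88. Then 180 x² + x − 1.64 = 0, giving x = 0.0926 V (positive root), so V_GS = 0.973 V.
I_D = (V_DD − V_GS)/R = (2.52 − 0.973) / 55.5 = 0.0279 mA.

V_GS = 0.973 V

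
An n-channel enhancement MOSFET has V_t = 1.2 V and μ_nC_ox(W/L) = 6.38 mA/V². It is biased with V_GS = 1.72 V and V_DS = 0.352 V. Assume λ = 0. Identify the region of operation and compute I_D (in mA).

V_ov = V_GS − V_t = 1.72 − 1.2 = 0.52 V.
Since V_DS = 0.352 V < V_ov = 0.52 V, the device is in the triode region.
I_D = k_n [V_ov · V_DS − ½ V_DS²] = 6.38 × [0.52 × 0.352 − 0.5 × 0.352²] = 0.773 mA.

Triode; I_D = 0.773 mA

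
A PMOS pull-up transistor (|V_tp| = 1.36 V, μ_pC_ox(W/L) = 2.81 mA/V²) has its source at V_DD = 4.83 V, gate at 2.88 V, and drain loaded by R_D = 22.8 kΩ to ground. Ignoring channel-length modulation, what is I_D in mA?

I_D = 0.206 mA

V_SG = V_DD − V_G = 4.83 − 2.88 = 1.95 V, so V_ov = 1.95 − 1.36 = 0.59 V.
Assume saturation: I_D = ½ k_p V_ov² = 0.5 × 2.81 × 0.59² = 0.489 mA, giving V_SD = V_DD − I_D R_D = 4.83 − 0.489 × 22.8 = -6.32 V.
But -6.32 V < V_ov = 0.59 V, so the device is actually in triode.
In triode I_D = k_p[V_ov V_SD − ½ V_SD²] and I_D = (V_DD − V_SD)/R_D. Equating: 32 V_SD² − 38.8 V_SD + 4.83 = 0, giving V_SD = 0.141 V (the root below V_ov).
I_D = (4.83 − 0.141) / 22.8 = 0.206 mA.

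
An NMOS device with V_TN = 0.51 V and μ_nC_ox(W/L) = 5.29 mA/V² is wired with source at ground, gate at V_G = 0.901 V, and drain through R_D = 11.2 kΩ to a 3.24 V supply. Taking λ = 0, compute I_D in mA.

I_D = 0.274 mA

V_GS = V_G = 0.901 V, so V_ov = 0.901 − 0.51 = 0.391 V.
Assume saturation: I_D = ½ k_n V_ov² = 0.5 × 5.29 × 0.391² = 0.404 mA, giving V_DS = V_DD − I_D R_D = 3.24 − 0.404 × 11.2 = -1.29 V.
But -1.29 V < V_ov = 0.391 V, so the device is actually in triode.
In triode I_D = k_n[V_ov V_DS − ½ V_DS²] and I_D = (V_DD − V_DS)/R_D. Equating: 29.6 V_DS² − 24.17 V_DS + 3.24 = 0, giving V_DS = 0.169 V (the root below V_ov).
I_D = (3.24 − 0.169) / 11.2 = 0.274 mA.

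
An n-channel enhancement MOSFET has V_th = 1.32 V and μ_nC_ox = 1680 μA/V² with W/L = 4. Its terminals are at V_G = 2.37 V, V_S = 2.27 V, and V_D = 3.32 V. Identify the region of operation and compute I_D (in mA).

V_GS = V_G − V_S = 2.37 − 2.27 = 0.1 V; V_DS = V_D − V_S = 3.32 − 2.27 = 1.05 V.
V_GS = 0.1 V < V_th = 1.32 V, so the transistor is in cutoff.

Cutoff; I_D = 0 mA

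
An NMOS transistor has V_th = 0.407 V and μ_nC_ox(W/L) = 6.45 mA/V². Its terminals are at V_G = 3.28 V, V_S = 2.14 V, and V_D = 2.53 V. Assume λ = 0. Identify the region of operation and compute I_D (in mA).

Triode; I_D = 1.35 mA

V_GS = V_G − V_S = 3.28 − 2.14 = 1.14 V; V_DS = V_D − V_S = 2.53 − 2.14 = 0.39 V.
V_ov = V_GS − V_th = 1.14 − 0.407 = 0.733 V.
Since V_DS = 0.39 V < V_ov = 0.733 V, the device is in the triode region.
I_D = k_n [V_ov · V_DS − ½ V_DS²] = 6.45 × [0.733 × 0.39 − 0.5 × 0.39²] = 1.35 mA.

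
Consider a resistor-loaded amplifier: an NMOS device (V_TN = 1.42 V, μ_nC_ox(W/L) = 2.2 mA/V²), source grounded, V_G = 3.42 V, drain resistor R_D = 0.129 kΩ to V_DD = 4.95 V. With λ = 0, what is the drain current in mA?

I_D = 4.40 mA

V_GS = V_G = 3.42 V, so V_ov = 3.42 − 1.42 = 2 V.
Assume saturation: I_D = ½ k_n V_ov² = 0.5 × 2.2 × 2² = 4.4 mA, giving V_DS = V_DD − I_D R_D = 4.95 − 4.4 × 0.129 = 4.38 V.
V_DS = 4.38 V ≥ V_ov = 2 V, confirming saturation.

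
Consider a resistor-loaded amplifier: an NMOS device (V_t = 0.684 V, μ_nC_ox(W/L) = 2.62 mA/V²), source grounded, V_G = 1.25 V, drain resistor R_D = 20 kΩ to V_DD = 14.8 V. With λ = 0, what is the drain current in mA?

V_GS = V_G = 1.25 V, so V_ov = 1.25 − 0.684 = 0.566 V.
Assume saturation: I_D = ½ k_n V_ov² = 0.5 × 2.62 × 0.566² = 0.42 mA, giving V_DS = V_DD − I_D R_D = 14.8 − 0.42 × 20 = 6.41 V.
V_DS = 6.41 V ≥ V_ov = 0.566 V, confirming saturation.

I_D = 0.420 mA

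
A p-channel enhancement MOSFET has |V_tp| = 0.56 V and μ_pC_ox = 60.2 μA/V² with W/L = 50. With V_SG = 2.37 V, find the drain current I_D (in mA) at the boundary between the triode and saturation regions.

At the boundary V_SD = V_ov = V_SG − |V_tp| = 2.37 − 0.56 = 1.81 V.
k_p = μ_pC_ox · (W/L) = 3.01 mA/V².
I_D = ½ k_p V_ov² = 0.5 × 3.01 × 1.81² = 4.93 mA.

I_D = 4.93 mA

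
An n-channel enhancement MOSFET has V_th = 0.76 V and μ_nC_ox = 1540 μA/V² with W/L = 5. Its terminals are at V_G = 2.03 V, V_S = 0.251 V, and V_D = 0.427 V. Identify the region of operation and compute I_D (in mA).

V_GS = V_G − V_S = 2.03 − 0.251 = 1.78 V; V_DS = V_D − V_S = 0.427 − 0.251 = 0.176 V.
k_n = μ_nC_ox · (W/L) = 7.7 mA/V².
V_ov = V_GS − V_th = 1.78 − 0.76 = 1.02 V.
Since V_DS = 0.176 V < V_ov = 1.02 V, the device is in the triode region.
I_D = k_n [V_ov · V_DS − ½ V_DS²] = 7.7 × [1.02 × 0.176 − 0.5 × 0.176²] = 1.26 mA.

Triode; I_D = 1.26 mA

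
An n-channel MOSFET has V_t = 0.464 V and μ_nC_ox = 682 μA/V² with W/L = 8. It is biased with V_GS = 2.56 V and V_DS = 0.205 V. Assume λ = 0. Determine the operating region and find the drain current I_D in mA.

Triode; I_D = 2.23 mA

k_n = μ_nC_ox · (W/L) = 5.456 mA/V².
V_ov = V_GS − V_t = 2.56 − 0.464 = 2.1 V.
Since V_DS = 0.205 V < V_ov = 2.1 V, the device is in the triode region.
I_D = k_n [V_ov · V_DS − ½ V_DS²] = 5.456 × [2.1 × 0.205 − 0.5 × 0.205²] = 2.23 mA.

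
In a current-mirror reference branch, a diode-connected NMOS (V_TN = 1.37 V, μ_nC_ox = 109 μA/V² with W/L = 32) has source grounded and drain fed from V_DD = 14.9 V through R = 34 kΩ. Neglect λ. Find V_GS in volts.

With gate tied to drain, V_GS = V_DS ≥ V_GS − V_TN, so the device is in saturation.
k_n = μ_nC_ox · (W/L) = 3.488 mA/V².
KCL at the drain: ½ k_n (V_GS − V_TN)² = (V_DD − V_GS)/R.
Let x = V_GS − 1.37. Then 59.3 x² + x − 13.53 = 0, giving x = 0.469 V (positive root), so V_GS = 1.84 V.
I_D = (V_DD − V_GS)/R = (14.9 − 1.84) / 34 = 0.384 mA.

V_GS = 1.84 V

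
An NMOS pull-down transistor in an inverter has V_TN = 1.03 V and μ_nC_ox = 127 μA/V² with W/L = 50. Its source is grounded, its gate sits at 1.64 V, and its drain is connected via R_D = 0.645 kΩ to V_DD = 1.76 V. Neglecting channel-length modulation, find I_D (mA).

I_D = 1.18 mA

V_GS = V_G = 1.64 V, so V_ov = 1.64 − 1.03 = 0.61 V.
k_n = μ_nC_ox · (W/L) = 6.35 mA/V².
Assume saturation: I_D = ½ k_n V_ov² = 0.5 × 6.35 × 0.61² = 1.18 mA, giving V_DS = V_DD − I_D R_D = 1.76 − 1.18 × 0.645 = 0.998 V.
V_DS = 0.998 V ≥ V_ov = 0.61 V, confirming saturation.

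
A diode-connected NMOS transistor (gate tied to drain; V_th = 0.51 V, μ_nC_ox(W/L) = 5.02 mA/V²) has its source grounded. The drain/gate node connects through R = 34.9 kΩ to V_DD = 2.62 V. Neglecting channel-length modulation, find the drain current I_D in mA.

With gate tied to drain, V_GS = V_DS ≥ V_GS − V_th, so the device is in saturation.
KCL at the drain: ½ k_n (V_GS − V_th)² = (V_DD − V_GS)/R.
Let x = V_GS − 0.51. Then 87.6 x² + x − 2.11 = 0, giving x = 0.15 V (positive root), so V_GS = 0.66 V.
I_D = (V_DD − V_GS)/R = (2.62 − 0.66) / 34.9 = 0.0562 mA.

I_D = 0.0562 mA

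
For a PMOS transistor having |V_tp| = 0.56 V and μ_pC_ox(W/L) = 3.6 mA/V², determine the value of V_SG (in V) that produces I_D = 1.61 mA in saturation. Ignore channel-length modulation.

V_SG = 1.51 V

In saturation I_D = ½ k_p (V_SG − |V_tp|)², so V_SG − |V_tp| = √(2 I_D / k_p) = √(2 × 1.61 / 3.6) = 0.946 V.
V_SG = 0.56 + 0.946 = 1.51 V.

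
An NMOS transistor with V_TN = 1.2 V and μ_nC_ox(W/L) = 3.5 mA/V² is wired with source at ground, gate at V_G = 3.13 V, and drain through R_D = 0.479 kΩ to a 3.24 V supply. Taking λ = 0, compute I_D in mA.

V_GS = V_G = 3.13 V, so V_ov = 3.13 − 1.2 = 1.93 V.
Assume saturation: I_D = ½ k_n V_ov² = 0.5 × 3.5 × 1.93² = 6.52 mA, giving V_DS = V_DD − I_D R_D = 3.24 − 6.52 × 0.479 = 0.118 V.
But 0.118 V < V_ov = 1.93 V, so the device is actually in triode.
In triode I_D = k_n[V_ov V_DS − ½ V_DS²] and I_D = (V_DD − V_DS)/R_D. Equating: 0.838 V_DS² − 4.236 V_DS + 3.24 = 0, giving V_DS = 0.94 V (the root below V_ov).
I_D = (3.24 − 0.94) / 0.479 = 4.8 mA.

I_D = 4.80 mA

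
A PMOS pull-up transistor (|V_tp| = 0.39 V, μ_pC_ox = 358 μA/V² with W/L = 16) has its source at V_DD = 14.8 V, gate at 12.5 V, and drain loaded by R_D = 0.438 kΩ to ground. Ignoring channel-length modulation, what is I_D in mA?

I_D = 10.4 mA

V_SG = V_DD − V_G = 14.8 − 12.5 = 2.3 V, so V_ov = 2.3 − 0.39 = 1.91 V.
k_p = μ_pC_ox · (W/L) = 5.728 mA/V².
Assume saturation: I_D = ½ k_p V_ov² = 0.5 × 5.728 × 1.91² = 10.4 mA, giving V_SD = V_DD − I_D R_D = 14.8 − 10.4 × 0.438 = 10.2 V.
V_SD = 10.2 V ≥ V_ov = 1.91 V, confirming saturation.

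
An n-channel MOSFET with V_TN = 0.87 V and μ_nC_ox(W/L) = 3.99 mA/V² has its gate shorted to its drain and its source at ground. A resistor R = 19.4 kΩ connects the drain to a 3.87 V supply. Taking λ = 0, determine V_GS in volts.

With gate tied to drain, V_GS = V_DS ≥ V_GS − V_TN, so the device is in saturation.
KCL at the drain: ½ k_n (V_GS − V_TN)² = (V_DD − V_GS)/R.
Let x = V_GS − 0.87. Then 38.7 x² + x − 3 = 0, giving x = 0.266 V (positive root), so V_GS = 1.14 V.
I_D = (V_DD − V_GS)/R = (3.87 − 1.14) / 19.4 = 0.141 mA.

V_GS = 1.14 V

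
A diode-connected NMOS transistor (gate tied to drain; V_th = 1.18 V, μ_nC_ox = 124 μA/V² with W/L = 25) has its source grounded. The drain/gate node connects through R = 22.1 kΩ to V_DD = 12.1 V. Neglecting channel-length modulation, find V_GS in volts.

With gate tied to drain, V_GS = V_DS ≥ V_GS − V_th, so the device is in saturation.
k_n = μ_nC_ox · (W/L) = 3.1 mA/V².
KCL at the drain: ½ k_n (V_GS − V_th)² = (V_DD − V_GS)/R.
Let x = V_GS − 1.18. Then 34.3 x² + x − 10.92 = 0, giving x = 0.55 V (positive root), so V_GS = 1.73 V.
I_D = (V_DD − V_GS)/R = (12.1 − 1.73) / 22.1 = 0.469 mA.

V_GS = 1.73 V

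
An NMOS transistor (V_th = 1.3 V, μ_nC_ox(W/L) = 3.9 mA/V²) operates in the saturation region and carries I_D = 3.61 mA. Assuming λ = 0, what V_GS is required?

V_GS = 2.66 V

In saturation I_D = ½ k_n (V_GS − V_th)², so V_GS − V_th = √(2 I_D / k_n) = √(2 × 3.61 / 3.9) = 1.36 V.
V_GS = 1.3 + 1.36 = 2.66 V.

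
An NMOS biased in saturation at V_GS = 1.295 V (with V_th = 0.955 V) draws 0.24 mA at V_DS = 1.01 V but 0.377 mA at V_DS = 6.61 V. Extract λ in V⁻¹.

With V_GS fixed, I_D ∝ (1 + λ V_DS) in saturation, so I_D2/I_D1 = (1 + λ V_DS2)/(1 + λ V_DS1).
0.377/0.24 = 1.571 = (1 + 6.61 λ)/(1 + 1.01 λ).
Solving: λ (I_D1 V_DS2 − I_D2 V_DS1) = I_D2 − I_D1, so λ = (0.377 − 0.24) / (0.24 × 6.61 − 0.377 × 1.01) = 0.137 / 1.21 = 0.114 V⁻¹.

λ = 0.114 V⁻¹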